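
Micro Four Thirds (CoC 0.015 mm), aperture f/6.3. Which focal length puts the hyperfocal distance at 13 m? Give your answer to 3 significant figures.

From H = f²/(N·c) + f, with f ≪ H: f ≈ √(H·N·c) = √(13000 × 6.3 × 0.015) = √1228.5 ≈ 35.05 mm.
Exact: f² + N·c·f − N·c·H = 0 ⇒ f = (−N·c + √((N·c)² + 4·N·c·H))/2 = (−0.0945 + √4914.0)/2 ≈ 35.003 mm ≈ 35.0 mm.

35.0 mm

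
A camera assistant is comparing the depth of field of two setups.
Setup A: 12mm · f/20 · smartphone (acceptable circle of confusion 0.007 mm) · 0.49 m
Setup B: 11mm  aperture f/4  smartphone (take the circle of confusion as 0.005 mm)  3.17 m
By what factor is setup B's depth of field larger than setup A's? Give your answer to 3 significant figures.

7.84

Setup A: H = 12²/(20×0.007) + 12 ≈ 1040.6 mm; DoF = Df − Dn = 915.41 − 334.53 ≈ 580.88 mm.
Setup B: H = 11²/(4×0.005) + 11 ≈ 6061.0 mm; DoF = Df − Dn = 6633.9 − 2082.6 ≈ 4551.3 mm.
Ratio = 4551.3 / 580.88 ≈ 7.84.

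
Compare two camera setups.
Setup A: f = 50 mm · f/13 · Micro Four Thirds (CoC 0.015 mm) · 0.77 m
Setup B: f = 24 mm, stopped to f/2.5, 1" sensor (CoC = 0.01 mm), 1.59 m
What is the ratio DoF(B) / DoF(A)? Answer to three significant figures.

Setup A: H = 50²/(13×0.015) + 50 ≈ 12870.5 mm; DoF = Df − Dn = 815.816 − 729.056 ≈ 86.760 mm.
Setup B: H = 24²/(2.5×0.01) + 24 ≈ 23064.0 mm; DoF = Df − Dn = 1705.95 − 1488.81 ≈ 217.14 mm.
Ratio = 217.14 / 86.760 ≈ 2.50.

2.50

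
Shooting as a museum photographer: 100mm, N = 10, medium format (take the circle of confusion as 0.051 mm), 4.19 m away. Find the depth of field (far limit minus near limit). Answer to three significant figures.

1.83 m

Hyperfocal distance H = f²/(N·c) + f = 100²/(10 × 0.051) + 100 = 10000/0.51 + 100 ≈ 19707.8 mm ≈ 19.71 m.
Near limit Dn = s·(H − f)/(H + s − 2f) = 4190 × (19707.8 − 100) / (19707.8 + 4190 − 2 × 100) = 4190 × 19607.8 / 23697.8 ≈ 3466.8 mm.
Far limit Df = s·(H − f)/(H − s) = 4190 × (19707.8 − 100) / (19707.8 − 4190) = 4190 × 19607.8 / 15517.8 ≈ 5294.3 mm.
Depth of field = Df − Dn = 5294.3 − 3466.8 ≈ 1827.5 mm ≈ 1.83 m.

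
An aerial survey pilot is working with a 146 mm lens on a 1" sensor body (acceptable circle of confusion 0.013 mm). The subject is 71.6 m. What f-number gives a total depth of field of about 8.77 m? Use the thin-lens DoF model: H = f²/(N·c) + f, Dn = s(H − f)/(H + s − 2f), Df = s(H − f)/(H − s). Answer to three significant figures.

f/1.40

Write h = H − f = f²/(N·c). The thin-lens limits are Dn = s·h/(h + (s−f)) and Df = s·h/(h − (s−f)), so DoF = Df − Dn = 2·s·(s−f)·h / (h² − (s−f)²).
That is a quadratic in h: DoF·h² − 2·s·(s−f)·h − DoF·(s−f)² = 0 ⇒ h = (s−f)·(s + √(s² + DoF²)) / DoF = 71454 × (71600 + √(71600² + 8770²)) / 8770 = 71454 × (71600 + 72135.1) / 8770 ≈ 1171089 mm.
Then N = f²/(c·h) = 146² / (0.013 × 1171089) = 21316 / 15224 ≈ 1.40.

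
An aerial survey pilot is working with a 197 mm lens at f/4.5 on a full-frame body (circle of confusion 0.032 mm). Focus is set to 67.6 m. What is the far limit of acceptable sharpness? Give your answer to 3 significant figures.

90.1 m

Hyperfocal distance H = f²/(N·c) + f = 197²/(4.5 × 0.032) + 197 = 38809/0.144 + 197 ≈ 269703.9 mm ≈ 269.7 m.
Far limit Df = s·(H − f)/(H − s) = 67600 × (269703.9 − 197) / (269703.9 − 67600) = 67600 × 269506.9 / 202103.9 ≈ 90145 mm ≈ 90.1 m.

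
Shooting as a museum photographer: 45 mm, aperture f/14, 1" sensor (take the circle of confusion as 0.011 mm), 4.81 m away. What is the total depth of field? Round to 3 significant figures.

Hyperfocal distance H = f²/(N·c) + f = 45²/(14 × 0.011) + 45 = 2025/0.154 + 45 ≈ 13194.4 mm ≈ 13.19 m.
Near limit Dn = s·(H − f)/(H + s − 2f) = 4810 × (13194.4 − 45) / (13194.4 + 4810 − 2 × 45) = 4810 × 13149.4 / 17914.4 ≈ 3530.6 mm.
Far limit Df = s·(H − f)/(H − s) = 4810 × (13194.4 − 45) / (13194.4 − 4810) = 4810 × 13149.4 / 8384.4 ≈ 7543.6 mm.
Depth of field = Df − Dn = 7543.6 − 3530.6 ≈ 4013.0 mm ≈ 4.01 m.

4.01 m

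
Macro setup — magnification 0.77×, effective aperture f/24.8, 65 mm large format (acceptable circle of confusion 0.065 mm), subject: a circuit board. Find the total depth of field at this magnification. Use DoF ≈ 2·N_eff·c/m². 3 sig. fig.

5.44 mm

At magnification m, DoF ≈ 2·N_eff·c/m² = 2 × 24.8 × 0.065 / 0.77² = 3.224 / 0.5929 ≈ 5.44 mm.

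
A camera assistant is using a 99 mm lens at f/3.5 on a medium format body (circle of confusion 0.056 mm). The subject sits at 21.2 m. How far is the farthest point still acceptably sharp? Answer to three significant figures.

36.7 m

Hyperfocal distance H = f²/(N·c) + f = 99²/(3.5 × 0.056) + 99 = 9801/0.196 + 99 ≈ 50104.1 mm ≈ 50.10 m.
Far limit Df = s·(H − f)/(H − s) = 21200 × (50104.1 − 99) / (50104.1 − 21200) = 21200 × 50005.1 / 28904.1 ≈ 36677 mm ≈ 36.7 m.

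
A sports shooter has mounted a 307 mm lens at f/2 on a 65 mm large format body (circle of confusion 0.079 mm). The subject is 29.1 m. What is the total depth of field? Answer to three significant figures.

Hyperfocal distance H = f²/(N·c) + f = 307²/(2 × 0.079) + 307 = 94249/0.158 + 307 ≈ 596819.7 mm ≈ 596.8 m.
Near limit Dn = s·(H − f)/(H + s − 2f) = 29100 × (596819.7 − 307) / (596819.7 + 29100 − 2 × 307) = 29100 × 596512.7 / 625305.7 ≈ 27760.1 mm.
Far limit Df = s·(H − f)/(H − s) = 29100 × (596819.7 − 307) / (596819.7 − 29100) = 29100 × 596512.7 / 567719.7 ≈ 30575.9 mm.
Depth of field = Df − Dn = 30575.9 − 27760.1 ≈ 2815.8 mm ≈ 2.82 m.

2.82 m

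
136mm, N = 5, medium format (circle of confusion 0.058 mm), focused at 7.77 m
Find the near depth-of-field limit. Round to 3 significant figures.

6.94 m

Hyperfocal distance H = f²/(N·c) + f = 136²/(5 × 0.058) + 136 = 18496/0.29 + 136 ≈ 63915.3 mm ≈ 63.92 m.
Near limit Dn = s·(H − f)/(H + s − 2f) = 7770 × (63915.3 − 136) / (63915.3 + 7770 − 2 × 136) = 7770 × 63779.3 / 71413.3 ≈ 6939.4 mm ≈ 6.94 m.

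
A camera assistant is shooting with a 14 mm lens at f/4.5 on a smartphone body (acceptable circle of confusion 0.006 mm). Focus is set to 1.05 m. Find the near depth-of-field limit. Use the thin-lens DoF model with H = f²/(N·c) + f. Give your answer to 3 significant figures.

Hyperfocal distance H = f²/(N·c) + f = 14²/(4.5 × 0.006) + 14 = 196/0.027 + 14 ≈ 7273.3 mm ≈ 7.273 m.
Near limit Dn = s·(H − f)/(H + s − 2f) = 1050 × (7273.3 − 14) / (7273.3 + 1050 − 2 × 14) = 1050 × 7259.3 / 8295.3 ≈ 918.86 mm ≈ 0.919 m.

0.919 m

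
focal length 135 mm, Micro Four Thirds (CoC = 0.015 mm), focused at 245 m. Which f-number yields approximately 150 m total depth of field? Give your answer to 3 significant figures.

Write h = H − f = f²/(N·c). The thin-lens limits are Dn = s·h/(h + (s−f)) and Df = s·h/(h − (s−f)), so DoF = Df − Dn = 2·s·(s−f)·h / (h² − (s−f)²).
That is a quadratic in h: DoF·h² − 2·s·(s−f)·h − DoF·(s−f)² = 0 ⇒ h = (s−f)·(s + √(s² + DoF²)) / DoF = 244865 × (245000 + √(245000² + 150000²)) / 150000 = 244865 × (245000 + 287272) / 150000 ≈ 868898 mm.
Then N = f²/(c·h) = 135² / (0.015 × 868898) = 18225 / 13033 ≈ 1.40.

f/1.40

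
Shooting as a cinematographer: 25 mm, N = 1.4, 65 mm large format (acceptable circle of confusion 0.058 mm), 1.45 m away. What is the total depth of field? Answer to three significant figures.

0.556 m

Hyperfocal distance H = f²/(N·c) + f = 25²/(1.4 × 0.058) + 25 = 625/0.0812 + 25 ≈ 7722.0 mm ≈ 7.722 m.
Near limit Dn = s·(H − f)/(H + s − 2f) = 1450 × (7722.0 − 25) / (7722.0 + 1450 − 2 × 25) = 1450 × 7697.0 / 9122.0 ≈ 1223.49 mm.
Far limit Df = s·(H − f)/(H − s) = 1450 × (7722.0 − 25) / (7722.0 − 1450) = 1450 × 7697.0 / 6272.0 ≈ 1779.44 mm.
Depth of field = Df − Dn = 1779.44 − 1223.49 ≈ 555.95 mm ≈ 0.556 m.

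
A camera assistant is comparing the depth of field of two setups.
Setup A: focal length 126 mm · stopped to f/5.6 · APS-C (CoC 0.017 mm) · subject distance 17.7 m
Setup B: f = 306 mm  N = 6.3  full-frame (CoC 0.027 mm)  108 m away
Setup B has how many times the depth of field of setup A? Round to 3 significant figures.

11.6

Setup A: H = 126²/(5.6×0.017) + 126 ≈ 166890.7 mm; DoF = Df − Dn = 19785.0 − 16012.6 ≈ 3772.4 mm.
Setup B: H = 306²/(6.3×0.027) + 306 ≈ 550782.2 mm; DoF = Df − Dn = 134268 − 90328 ≈ 43940 mm.
Ratio = 43940 / 3772.4 ≈ 11.6.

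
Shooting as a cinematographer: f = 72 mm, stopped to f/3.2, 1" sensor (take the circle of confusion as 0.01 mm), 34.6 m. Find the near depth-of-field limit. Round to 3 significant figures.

Hyperfocal distance H = f²/(N·c) + f = 72²/(3.2 × 0.01) + 72 = 5184/0.032 + 72 ≈ 162072.0 mm ≈ 162.1 m.
Near limit Dn = s·(H − f)/(H + s − 2f) = 34600 × (162072.0 − 72) / (162072.0 + 34600 − 2 × 72) = 34600 × 162000.0 / 196528.0 ≈ 28521 mm ≈ 28.5 m.

28.5 m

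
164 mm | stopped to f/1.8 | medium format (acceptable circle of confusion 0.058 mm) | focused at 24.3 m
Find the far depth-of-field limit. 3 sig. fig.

Hyperfocal distance H = f²/(N·c) + f = 164²/(1.8 × 0.058) + 164 = 26896/0.1044 + 164 ≈ 257788.5 mm ≈ 257.8 m.
Far limit Df = s·(H − f)/(H − s) = 24300 × (257788.5 − 164) / (257788.5 − 24300) = 24300 × 257624.5 / 233488.5 ≈ 26812 mm ≈ 26.8 m.

26.8 m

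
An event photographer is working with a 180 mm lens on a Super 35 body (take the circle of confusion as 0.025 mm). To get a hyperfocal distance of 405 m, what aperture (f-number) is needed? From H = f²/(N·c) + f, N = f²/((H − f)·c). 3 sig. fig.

f/3.20

Rearrange H = f²/(N·c) + f for N: N = f² / ((H − f)·c).
N = 180² / ((405000 − 180) × 0.025) = 32400 / 10120 ≈ 3.20.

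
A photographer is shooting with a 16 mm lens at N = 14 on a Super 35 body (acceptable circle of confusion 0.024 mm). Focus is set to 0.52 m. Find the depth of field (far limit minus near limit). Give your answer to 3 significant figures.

1.22 m

Hyperfocal distance H = f²/(N·c) + f = 16²/(14 × 0.024) + 16 = 256/0.336 + 16 ≈ 777.9 mm ≈ 0.778 m.
Near limit Dn = s·(H − f)/(H + s − 2f) = 520 × (777.9 − 16) / (777.9 + 520 − 2 × 16) = 520 × 761.9 / 1265.9 ≈ 313.0 mm.
Far limit Df = s·(H − f)/(H − s) = 520 × (777.9 − 16) / (777.9 − 520) = 520 × 761.9 / 257.9 ≈ 1536.2 mm.
Depth of field = Df − Dn = 1536.2 − 313.0 ≈ 1223.2 mm ≈ 1.22 m.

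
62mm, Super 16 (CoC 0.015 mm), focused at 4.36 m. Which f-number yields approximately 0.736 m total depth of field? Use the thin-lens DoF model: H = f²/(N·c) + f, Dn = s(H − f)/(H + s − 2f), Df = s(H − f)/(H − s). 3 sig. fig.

Write h = H − f = f²/(N·c). The thin-lens limits are Dn = s·h/(h + (s−f)) and Df = s·h/(h − (s−f)), so DoF = Df − Dn = 2·s·(s−f)·h / (h² − (s−f)²).
That is a quadratic in h: DoF·h² − 2·s·(s−f)·h − DoF·(s−f)² = 0 ⇒ h = (s−f)·(s + √(s² + DoF²)) / DoF = 4298 × (4360 + √(4360² + 736²)) / 736 = 4298 × (4360 + 4421.68) / 736 ≈ 51282 mm.
Then N = f²/(c·h) = 62² / (0.015 × 51282) = 3844 / 769.23 ≈ 5.

f/5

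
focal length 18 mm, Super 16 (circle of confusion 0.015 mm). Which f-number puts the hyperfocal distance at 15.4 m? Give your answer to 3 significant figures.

f/1.40

Rearrange H = f²/(N·c) + f for N: N = f² / ((H − f)·c).
N = 18² / ((15400 − 18) × 0.015) = 324 / 230.7 ≈ 1.40.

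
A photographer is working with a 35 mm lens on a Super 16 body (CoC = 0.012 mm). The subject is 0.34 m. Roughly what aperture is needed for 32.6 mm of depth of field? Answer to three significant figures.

f/16

Write h = H − f = f²/(N·c). The thin-lens limits are Dn = s·h/(h + (s−f)) and Df = s·h/(h − (s−f)), so DoF = Df − Dn = 2·s·(s−f)·h / (h² − (s−f)²).
That is a quadratic in h: DoF·h² − 2·s·(s−f)·h − DoF·(s−f)² = 0 ⇒ h = (s−f)·(s + √(s² + DoF²)) / DoF = 305 × (340 + √(340² + 32.6²)) / 32.6 = 305 × (340 + 341.559) / 32.6 ≈ 6376.6 mm.
Then N = f²/(c·h) = 35² / (0.012 × 6376.6) = 1225 / 76.519 ≈ 16.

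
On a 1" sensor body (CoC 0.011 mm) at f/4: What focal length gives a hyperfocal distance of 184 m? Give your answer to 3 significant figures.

From H = f²/(N·c) + f, with f ≪ H: f ≈ √(H·N·c) = √(184000 × 4 × 0.011) = √8096.0 ≈ 89.98 mm.
The +f correction barely moves this — solving exactly, f² + N·c·f − N·c·H = 0 ⇒ f = (−N·c + √((N·c)² + 4·N·c·H))/2 = (−0.044 + √32384)/2 ≈ 89.956 mm, so f ≈ 90.0 mm.

90.0 mm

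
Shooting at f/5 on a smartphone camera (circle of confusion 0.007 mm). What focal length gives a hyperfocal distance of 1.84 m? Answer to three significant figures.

From H = f²/(N·c) + f, with f ≪ H: f ≈ √(H·N·c) = √(1840 × 5 × 0.007) = √64.400 ≈ 8.025 mm.
Exact: f² + N·c·f − N·c·H = 0 ⇒ f = (−N·c + √((N·c)² + 4·N·c·H))/2 = (−0.035 + √257.60)/2 ≈ 8.0075 mm ≈ 8.01 mm.

8.01 mm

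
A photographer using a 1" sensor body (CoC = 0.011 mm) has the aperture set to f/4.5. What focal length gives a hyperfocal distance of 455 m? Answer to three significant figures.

From H = f²/(N·c) + f, with f ≪ H: f ≈ √(H·N·c) = √(455000 × 4.5 × 0.011) = √22522 ≈ 150.1 mm.
The +f correction barely moves this — solving exactly, f² + N·c·f − N·c·H = 0 ⇒ f = (−N·c + √((N·c)² + 4·N·c·H))/2 = (−0.0495 + √90090)/2 ≈ 150.05 mm, so f ≈ 150 mm.

150 mm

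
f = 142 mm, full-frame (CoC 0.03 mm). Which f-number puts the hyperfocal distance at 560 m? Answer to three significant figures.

Rearrange H = f²/(N·c) + f for N: N = f² / ((H − f)·c).
N = 142² / ((560000 − 142) × 0.03) = 20164 / 16796 ≈ 1.20.

f/1.20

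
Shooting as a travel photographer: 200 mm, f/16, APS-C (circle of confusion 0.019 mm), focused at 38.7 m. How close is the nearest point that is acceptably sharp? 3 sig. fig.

Hyperfocal distance H = f²/(N·c) + f = 200²/(16 × 0.019) + 200 = 40000/0.304 + 200 ≈ 131778.9 mm ≈ 131.8 m.
Near limit Dn = s·(H − f)/(H + s − 2f) = 38700 × (131778.9 − 200) / (131778.9 + 38700 − 2 × 200) = 38700 × 131578.9 / 170078.9 ≈ 29940 mm ≈ 29.9 m.

29.9 m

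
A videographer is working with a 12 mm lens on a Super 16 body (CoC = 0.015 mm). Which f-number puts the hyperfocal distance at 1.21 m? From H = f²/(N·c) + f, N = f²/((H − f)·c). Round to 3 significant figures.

Rearrange H = f²/(N·c) + f for N: N = f² / ((H − f)·c).
N = 12² / ((1210 − 12) × 0.015) = 144 / 17.97 ≈ 8.01.

f/8.01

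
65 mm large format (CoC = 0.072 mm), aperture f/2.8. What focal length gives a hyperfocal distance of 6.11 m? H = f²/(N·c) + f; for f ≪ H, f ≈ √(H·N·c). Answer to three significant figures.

From H = f²/(N·c) + f, with f ≪ H: f ≈ √(H·N·c) = √(6110 × 2.8 × 0.072) = √1231.8 ≈ 35.10 mm.
Exact: f² + N·c·f − N·c·H = 0 ⇒ f = (−N·c + √((N·c)² + 4·N·c·H))/2 = (−0.2016 + √4927.1)/2 ≈ 34.996 mm ≈ 35.0 mm.

35.0 mm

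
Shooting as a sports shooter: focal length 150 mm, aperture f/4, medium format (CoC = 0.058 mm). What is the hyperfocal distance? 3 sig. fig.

97.1 m

Hyperfocal distance H = f²/(N·c) + f = 150²/(4 × 0.058) + 150 = 22500/0.232 + 150 ≈ 97132.8 mm ≈ 97.1 m.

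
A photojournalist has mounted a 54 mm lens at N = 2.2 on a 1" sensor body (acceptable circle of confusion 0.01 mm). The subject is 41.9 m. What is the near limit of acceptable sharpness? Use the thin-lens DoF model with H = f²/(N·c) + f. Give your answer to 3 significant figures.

Hyperfocal distance H = f²/(N·c) + f = 54²/(2.2 × 0.01) + 54 = 2916/0.022 + 54 ≈ 132599.5 mm ≈ 132.6 m.
Near limit Dn = s·(H − f)/(H + s − 2f) = 41900 × (132599.5 − 54) / (132599.5 + 41900 − 2 × 54) = 41900 × 132545.5 / 174391.5 ≈ 31846 mm ≈ 31.8 m.

31.8 m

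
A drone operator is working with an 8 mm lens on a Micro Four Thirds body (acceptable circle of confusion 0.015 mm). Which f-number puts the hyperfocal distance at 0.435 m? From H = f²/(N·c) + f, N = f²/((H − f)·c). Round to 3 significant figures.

f/9.99

Rearrange H = f²/(N·c) + f for N: N = f² / ((H − f)·c).
N = 8² / ((435 − 8) × 0.015) = 64 / 6.405 ≈ 9.99.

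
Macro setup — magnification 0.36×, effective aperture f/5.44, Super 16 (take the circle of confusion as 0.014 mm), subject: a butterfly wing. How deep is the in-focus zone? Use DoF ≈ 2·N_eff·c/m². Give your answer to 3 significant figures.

1.18 mm

At magnification m, DoF ≈ 2·N_eff·c/m² = 2 × 5.44 × 0.014 / 0.36² = 0.1523 / 0.1296 ≈ 1.18 mm.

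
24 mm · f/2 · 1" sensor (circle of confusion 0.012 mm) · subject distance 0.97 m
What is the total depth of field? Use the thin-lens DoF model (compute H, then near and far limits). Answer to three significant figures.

76.6 mm

Hyperfocal distance H = f²/(N·c) + f = 24²/(2 × 0.012) + 24 = 576/0.024 + 24 ≈ 24024.0 mm ≈ 24.02 m.
Near limit Dn = s·(H − f)/(H + s − 2f) = 970 × (24024.0 − 24) / (24024.0 + 970 − 2 × 24) = 970 × 24000.0 / 24946.0 ≈ 933.216 mm.
Far limit Df = s·(H − f)/(H − s) = 970 × (24024.0 − 24) / (24024.0 − 970) = 970 × 24000.0 / 23054.0 ≈ 1009.803 mm.
Depth of field = Df − Dn = 1009.803 − 933.216 ≈ 76.587 mm.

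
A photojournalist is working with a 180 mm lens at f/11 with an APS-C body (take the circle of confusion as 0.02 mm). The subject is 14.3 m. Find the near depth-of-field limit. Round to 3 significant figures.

Hyperfocal distance H = f²/(N·c) + f = 180²/(11 × 0.02) + 180 = 32400/0.22 + 180 ≈ 147452.7 mm ≈ 147.5 m.
Near limit Dn = s·(H − f)/(H + s − 2f) = 14300 × (147452.7 − 180) / (147452.7 + 14300 − 2 × 180) = 14300 × 147272.7 / 161392.7 ≈ 13049 mm ≈ 13.0 m.

13.0 m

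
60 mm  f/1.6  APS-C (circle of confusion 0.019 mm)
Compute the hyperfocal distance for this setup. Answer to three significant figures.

118 m

Hyperfocal distance H = f²/(N·c) + f = 60²/(1.6 × 0.019) + 60 = 3600/0.0304 + 60 ≈ 118481.1 mm ≈ 118 m.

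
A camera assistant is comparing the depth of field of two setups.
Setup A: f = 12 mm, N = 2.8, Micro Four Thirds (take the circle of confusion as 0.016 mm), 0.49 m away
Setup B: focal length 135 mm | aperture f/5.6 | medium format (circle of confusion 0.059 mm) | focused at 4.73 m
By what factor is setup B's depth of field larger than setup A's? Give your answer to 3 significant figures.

Setup A: H = 12²/(2.8×0.016) + 12 ≈ 3226.3 mm; DoF = Df − Dn = 575.60 − 426.57 ≈ 149.03 mm.
Setup B: H = 135²/(5.6×0.059) + 135 ≈ 55295.4 mm; DoF = Df − Dn = 5159.83 − 4366.28 ≈ 793.55 mm.
Ratio = 793.55 / 149.03 ≈ 5.32.

5.32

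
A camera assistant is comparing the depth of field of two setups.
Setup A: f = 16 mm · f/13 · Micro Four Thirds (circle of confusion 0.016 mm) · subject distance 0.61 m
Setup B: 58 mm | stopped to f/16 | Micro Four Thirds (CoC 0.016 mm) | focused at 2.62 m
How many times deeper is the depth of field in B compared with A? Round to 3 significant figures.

Setup A: H = 16²/(13×0.016) + 16 ≈ 1246.8 mm; DoF = Df − Dn = 1179.03 − 411.43 ≈ 767.60 mm.
Setup B: H = 58²/(16×0.016) + 58 ≈ 13198.6 mm; DoF = Df − Dn = 3254.5 − 2192.5 ≈ 1062.0 mm.
Ratio = 1062.0 / 767.60 ≈ 1.38.

1.38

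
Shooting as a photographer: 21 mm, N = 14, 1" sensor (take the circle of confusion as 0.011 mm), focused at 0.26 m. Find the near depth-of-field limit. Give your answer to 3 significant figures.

Hyperfocal distance H = f²/(N·c) + f = 21²/(14 × 0.011) + 21 = 441/0.154 + 21 ≈ 2884.6 mm ≈ 2.885 m.
Near limit Dn = s·(H − f)/(H + s − 2f) = 260 × (2884.6 − 21) / (2884.6 + 260 − 2 × 21) = 260 × 2863.6 / 3102.6 ≈ 239.97 mm.

240 mm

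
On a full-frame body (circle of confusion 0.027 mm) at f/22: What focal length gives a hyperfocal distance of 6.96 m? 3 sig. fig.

64.0 mm

From H = f²/(N·c) + f, with f ≪ H: f ≈ √(H·N·c) = √(6960 × 22 × 0.027) = √4134.2 ≈ 64.30 mm.
Exact: f² + N·c·f − N·c·H = 0 ⇒ f = (−N·c + √((N·c)² + 4·N·c·H))/2 = (−0.594 + √16537)/2 ≈ 64.002 mm ≈ 64.0 mm.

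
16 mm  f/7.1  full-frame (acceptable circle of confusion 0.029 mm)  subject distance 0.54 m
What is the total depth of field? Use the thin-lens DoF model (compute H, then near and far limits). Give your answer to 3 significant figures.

0.553 m

Hyperfocal distance H = f²/(N·c) + f = 16²/(7.1 × 0.029) + 16 = 256/0.2059 + 16 ≈ 1259.3 mm ≈ 1.259 m.
Near limit Dn = s·(H − f)/(H + s − 2f) = 540 × (1259.3 − 16) / (1259.3 + 540 − 2 × 16) = 540 × 1243.3 / 1767.3 ≈ 379.89 mm.
Far limit Df = s·(H − f)/(H − s) = 540 × (1259.3 − 16) / (1259.3 − 540) = 540 × 1243.3 / 719.3 ≈ 933.37 mm.
Depth of field = Df − Dn = 933.37 − 379.89 ≈ 553.48 mm ≈ 0.553 m.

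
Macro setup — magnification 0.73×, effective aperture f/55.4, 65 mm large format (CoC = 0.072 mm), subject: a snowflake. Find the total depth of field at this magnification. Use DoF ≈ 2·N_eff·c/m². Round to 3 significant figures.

At magnification m, DoF ≈ 2·N_eff·c/m² = 2 × 55.4 × 0.072 / 0.73² = 7.978 / 0.5329 ≈ 15 mm.

15.0 mm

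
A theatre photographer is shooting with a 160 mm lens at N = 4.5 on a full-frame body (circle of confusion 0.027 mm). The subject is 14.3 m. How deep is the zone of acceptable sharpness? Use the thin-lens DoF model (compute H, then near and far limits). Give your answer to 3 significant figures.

Hyperfocal distance H = f²/(N·c) + f = 160²/(4.5 × 0.027) + 160 = 25600/0.1215 + 160 ≈ 210859.6 mm ≈ 210.9 m.
Near limit Dn = s·(H − f)/(H + s − 2f) = 14300 × (210859.6 − 160) / (210859.6 + 14300 − 2 × 160) = 14300 × 210699.6 / 224839.6 ≈ 13400.7 mm.
Far limit Df = s·(H − f)/(H − s) = 14300 × (210859.6 − 160) / (210859.6 − 14300) = 14300 × 210699.6 / 196559.6 ≈ 15328.7 mm.
Depth of field = Df − Dn = 15328.7 − 13400.7 ≈ 1928.0 mm ≈ 1.93 m.

1.93 m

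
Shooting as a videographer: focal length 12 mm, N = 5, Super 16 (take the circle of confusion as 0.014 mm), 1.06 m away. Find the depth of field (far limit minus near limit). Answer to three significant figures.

Hyperfocal distance H = f²/(N·c) + f = 12²/(5 × 0.014) + 12 = 144/0.07 + 12 ≈ 2069.1 mm ≈ 2.069 m.
Near limit Dn = s·(H − f)/(H + s − 2f) = 1060 × (2069.1 − 12) / (2069.1 + 1060 − 2 × 12) = 1060 × 2057.1 / 3105.1 ≈ 702.2 mm.
Far limit Df = s·(H − f)/(H − s) = 1060 × (2069.1 − 12) / (2069.1 − 1060) = 1060 × 2057.1 / 1009.1 ≈ 2160.8 mm.
Depth of field = Df − Dn = 2160.8 − 702.2 ≈ 1458.6 mm ≈ 1.46 m.

1.46 m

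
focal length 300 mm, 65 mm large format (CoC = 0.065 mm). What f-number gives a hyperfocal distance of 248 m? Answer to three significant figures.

f/5.59

Rearrange H = f²/(N·c) + f for N: N = f² / ((H − f)·c).
N = 300² / ((248000 − 300) × 0.065) = 90000 / 16100 ≈ 5.59.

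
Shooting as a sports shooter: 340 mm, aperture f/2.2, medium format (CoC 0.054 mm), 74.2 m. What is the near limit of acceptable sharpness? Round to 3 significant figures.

Hyperfocal distance H = f²/(N·c) + f = 340²/(2.2 × 0.054) + 340 = 115600/0.1188 + 340 ≈ 973404.0 mm ≈ 973.4 m.
Near limit Dn = s·(H − f)/(H + s − 2f) = 74200 × (973404.0 − 340) / (973404.0 + 74200 − 2 × 340) = 74200 × 973064.0 / 1046924.0 ≈ 68965 mm ≈ 69.0 m.

69.0 m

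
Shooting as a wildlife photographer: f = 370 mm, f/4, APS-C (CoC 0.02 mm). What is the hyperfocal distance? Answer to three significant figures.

1710 m

Hyperfocal distance H = f²/(N·c) + f = 370²/(4 × 0.02) + 370 = 136900/0.08 + 370 ≈ 1711620.0 mm ≈ 1710 m.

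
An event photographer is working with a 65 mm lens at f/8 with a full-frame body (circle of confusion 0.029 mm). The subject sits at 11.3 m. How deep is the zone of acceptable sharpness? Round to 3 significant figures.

Hyperfocal distance H = f²/(N·c) + f = 65²/(8 × 0.029) + 65 = 4225/0.232 + 65 ≈ 18276.2 mm ≈ 18.28 m.
Near limit Dn = s·(H − f)/(H + s − 2f) = 11300 × (18276.2 − 65) / (18276.2 + 11300 − 2 × 65) = 11300 × 18211.2 / 29446.2 ≈ 6989 mm.
Far limit Df = s·(H − f)/(H − s) = 11300 × (18276.2 − 65) / (18276.2 − 11300) = 11300 × 18211.2 / 6976.2 ≈ 29498 mm.
Depth of field = Df − Dn = 29498 − 6989 ≈ 22509 mm ≈ 22.5 m.

22.5 m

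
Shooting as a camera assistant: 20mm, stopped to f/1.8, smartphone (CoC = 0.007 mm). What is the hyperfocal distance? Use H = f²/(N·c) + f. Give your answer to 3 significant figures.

Hyperfocal distance H = f²/(N·c) + f = 20²/(1.8 × 0.007) + 20 = 400/0.0126 + 20 ≈ 31766.0 mm ≈ 31.8 m.

31.8 m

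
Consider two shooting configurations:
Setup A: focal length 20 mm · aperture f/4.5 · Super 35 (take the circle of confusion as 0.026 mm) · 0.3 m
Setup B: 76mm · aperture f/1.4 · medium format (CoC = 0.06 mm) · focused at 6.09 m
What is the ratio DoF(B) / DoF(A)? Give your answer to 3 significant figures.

Setup A: H = 20²/(4.5×0.026) + 20 ≈ 3438.8 mm; DoF = Df − Dn = 326.762 − 277.290 ≈ 49.472 mm.
Setup B: H = 76²/(1.4×0.06) + 76 ≈ 68837.9 mm; DoF = Df − Dn = 6673.7 − 5600.2 ≈ 1073.5 mm.
Ratio = 1073.5 / 49.472 ≈ 21.7.

21.7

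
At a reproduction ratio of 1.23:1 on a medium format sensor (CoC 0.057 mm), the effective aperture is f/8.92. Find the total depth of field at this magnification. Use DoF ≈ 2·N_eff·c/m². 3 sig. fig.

At magnification m, DoF ≈ 2·N_eff·c/m² = 2 × 8.92 × 0.057 / 1.23² = 1.017 / 1.513 ≈ 0.672 mm.

0.672 mm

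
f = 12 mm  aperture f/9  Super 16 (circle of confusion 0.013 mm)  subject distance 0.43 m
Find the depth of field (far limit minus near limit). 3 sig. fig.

Hyperfocal distance H = f²/(N·c) + f = 12²/(9 × 0.013) + 12 = 144/0.117 + 12 ≈ 1242.8 mm ≈ 1.243 m.
Near limit Dn = s·(H − f)/(H + s − 2f) = 430 × (1242.8 − 12) / (1242.8 + 430 − 2 × 12) = 430 × 1230.8 / 1648.8 ≈ 320.99 mm.
Far limit Df = s·(H − f)/(H − s) = 430 × (1242.8 − 12) / (1242.8 − 430) = 430 × 1230.8 / 812.8 ≈ 651.15 mm.
Depth of field = Df − Dn = 651.15 − 320.99 ≈ 330.16 mm.

330 mm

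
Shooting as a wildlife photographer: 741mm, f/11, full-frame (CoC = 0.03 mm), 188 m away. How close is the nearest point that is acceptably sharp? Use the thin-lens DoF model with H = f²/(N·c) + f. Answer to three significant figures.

169 m

Hyperfocal distance H = f²/(N·c) + f = 741²/(11 × 0.03) + 741 = 549081/0.33 + 741 ≈ 1664622.8 mm ≈ 1665 m.
Near limit Dn = s·(H − f)/(H + s − 2f) = 188000 × (1664622.8 − 741) / (1664622.8 + 188000 − 2 × 741) = 188000 × 1663881.8 / 1851140.8 ≈ 168982 mm ≈ 169 m.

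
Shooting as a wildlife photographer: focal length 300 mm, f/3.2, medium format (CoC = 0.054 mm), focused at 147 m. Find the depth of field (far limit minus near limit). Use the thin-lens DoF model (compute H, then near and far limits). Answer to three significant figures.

89.9 m

Hyperfocal distance H = f²/(N·c) + f = 300²/(3.2 × 0.054) + 300 = 90000/0.1728 + 300 ≈ 521133.3 mm ≈ 521.1 m.
Near limit Dn = s·(H − f)/(H + s − 2f) = 147000 × (521133.3 − 300) / (521133.3 + 147000 − 2 × 300) = 147000 × 520833.3 / 667533.3 ≈ 114695 mm.
Far limit Df = s·(H − f)/(H − s) = 147000 × (521133.3 − 300) / (521133.3 − 147000) = 147000 × 520833.3 / 374133.3 ≈ 204640 mm.
Depth of field = Df − Dn = 204640 − 114695 ≈ 89945 mm ≈ 89.9 m.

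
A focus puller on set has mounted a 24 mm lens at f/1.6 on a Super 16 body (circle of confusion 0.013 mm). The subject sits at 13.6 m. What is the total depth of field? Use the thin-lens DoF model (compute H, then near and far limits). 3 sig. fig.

Hyperfocal distance H = f²/(N·c) + f = 24²/(1.6 × 0.013) + 24 = 576/0.0208 + 24 ≈ 27716.3 mm ≈ 27.72 m.
Near limit Dn = s·(H − f)/(H + s − 2f) = 13600 × (27716.3 − 24) / (27716.3 + 13600 − 2 × 24) = 13600 × 27692.3 / 41268.3 ≈ 9126 mm.
Far limit Df = s·(H − f)/(H − s) = 13600 × (27716.3 − 24) / (27716.3 − 13600) = 13600 × 27692.3 / 14116.3 ≈ 26679 mm.
Depth of field = Df − Dn = 26679 − 9126 ≈ 17553 mm ≈ 17.6 m.

17.6 m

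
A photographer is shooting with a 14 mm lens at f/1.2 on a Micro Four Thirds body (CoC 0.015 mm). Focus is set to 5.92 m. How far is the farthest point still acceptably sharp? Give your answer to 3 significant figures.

Hyperfocal distance H = f²/(N·c) + f = 14²/(1.2 × 0.015) + 14 = 196/0.018 + 14 ≈ 10902.9 mm ≈ 10.90 m.
Far limit Df = s·(H − f)/(H − s) = 5920 × (10902.9 − 14) / (10902.9 − 5920) = 5920 × 10888.9 / 4982.9 ≈ 12937 mm ≈ 12.9 m.

12.9 m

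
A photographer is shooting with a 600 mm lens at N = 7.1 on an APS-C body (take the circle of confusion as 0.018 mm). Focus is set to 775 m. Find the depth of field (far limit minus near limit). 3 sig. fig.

Hyperfocal distance H = f²/(N·c) + f = 600²/(7.1 × 0.018) + 600 = 360000/0.1278 + 600 ≈ 2817501.4 mm ≈ 2818 m.
Near limit Dn = s·(H − f)/(H + s − 2f) = 775000 × (2817501.4 − 600) / (2817501.4 + 775000 − 2 × 600) = 775000 × 2816901.4 / 3591301.4 ≈ 607885 mm.
Far limit Df = s·(H − f)/(H − s) = 775000 × (2817501.4 − 600) / (2817501.4 − 775000) = 775000 × 2816901.4 / 2042501.4 ≈ 1068836 mm.
Depth of field = Df − Dn = 1068836 − 607885 ≈ 460951 mm ≈ 461 m.

461 m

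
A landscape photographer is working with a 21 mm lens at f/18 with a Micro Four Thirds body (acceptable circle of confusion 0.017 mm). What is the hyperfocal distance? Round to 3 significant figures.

Hyperfocal distance H = f²/(N·c) + f = 21²/(18 × 0.017) + 21 = 441/0.306 + 21 ≈ 1462.2 mm ≈ 1.46 m.

1.46 m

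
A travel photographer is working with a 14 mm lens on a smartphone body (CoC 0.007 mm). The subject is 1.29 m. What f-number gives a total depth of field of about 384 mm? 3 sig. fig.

f/3.20

Write h = H − f = f²/(N·c). The thin-lens limits are Dn = s·h/(h + (s−f)) and Df = s·h/(h − (s−f)), so DoF = Df − Dn = 2·s·(s−f)·h / (h² − (s−f)²).
That is a quadratic in h: DoF·h² − 2·s·(s−f)·h − DoF·(s−f)² = 0 ⇒ h = (s−f)·(s + √(s² + DoF²)) / DoF = 1276 × (1290 + √(1290² + 384²)) / 384 = 1276 × (1290 + 1345.94) / 384 ≈ 8759.0 mm.
Then N = f²/(c·h) = 14² / (0.007 × 8759.0) = 196 / 61.313 ≈ 3.20.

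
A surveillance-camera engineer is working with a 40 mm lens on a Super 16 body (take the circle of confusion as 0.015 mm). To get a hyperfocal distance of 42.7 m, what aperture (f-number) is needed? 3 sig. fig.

f/2.50

Rearrange H = f²/(N·c) + f for N: N = f² / ((H − f)·c).
N = 40² / ((42700 − 40) × 0.015) = 1600 / 639.9 ≈ 2.50.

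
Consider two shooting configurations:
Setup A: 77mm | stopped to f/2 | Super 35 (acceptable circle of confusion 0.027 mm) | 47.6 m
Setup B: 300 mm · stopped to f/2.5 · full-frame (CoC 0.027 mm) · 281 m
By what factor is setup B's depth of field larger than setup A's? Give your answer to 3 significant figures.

Setup A: H = 77²/(2×0.027) + 77 ≈ 109873.3 mm; DoF = Df − Dn = 83925 − 33221 ≈ 50704 mm.
Setup B: H = 300²/(2.5×0.027) + 300 ≈ 1333633.3 mm; DoF = Df − Dn = 355933 − 232131 ≈ 123802 mm.
Ratio = 123802 / 50704 ≈ 2.44.

2.44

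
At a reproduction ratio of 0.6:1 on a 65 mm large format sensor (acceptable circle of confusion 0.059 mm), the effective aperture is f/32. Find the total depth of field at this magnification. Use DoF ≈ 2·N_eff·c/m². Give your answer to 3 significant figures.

At magnification m, DoF ≈ 2·N_eff·c/m² = 2 × 32 × 0.059 / 0.6² = 3.776 / 0.36 ≈ 10.5 mm.

10.5 mm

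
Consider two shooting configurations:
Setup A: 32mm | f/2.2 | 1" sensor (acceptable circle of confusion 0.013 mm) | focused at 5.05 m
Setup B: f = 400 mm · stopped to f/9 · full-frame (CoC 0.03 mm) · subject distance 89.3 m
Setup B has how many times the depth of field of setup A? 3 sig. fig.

Setup A: H = 32²/(2.2×0.013) + 32 ≈ 35836.2 mm; DoF = Df − Dn = 5873.1 − 4429.2 ≈ 1443.9 mm.
Setup B: H = 400²/(9×0.03) + 400 ≈ 592992.6 mm; DoF = Df − Dn = 105061 − 77651 ≈ 27410 mm.
Ratio = 27410 / 1443.9 ≈ 19.0.

19.0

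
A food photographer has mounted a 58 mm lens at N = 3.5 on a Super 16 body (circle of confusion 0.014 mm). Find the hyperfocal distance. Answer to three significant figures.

68.7 m

Hyperfocal distance H = f²/(N·c) + f = 58²/(3.5 × 0.014) + 58 = 3364/0.049 + 58 ≈ 68711.1 mm ≈ 68.7 m.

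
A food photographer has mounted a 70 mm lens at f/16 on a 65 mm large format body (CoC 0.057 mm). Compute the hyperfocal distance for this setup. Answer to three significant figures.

5.44 m

Hyperfocal distance H = f²/(N·c) + f = 70²/(16 × 0.057) + 70 = 4900/0.912 + 70 ≈ 5442.8 mm ≈ 5.44 m.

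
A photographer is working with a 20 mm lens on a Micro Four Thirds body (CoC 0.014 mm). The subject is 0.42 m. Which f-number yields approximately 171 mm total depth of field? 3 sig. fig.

f/14

Write h = H − f = f²/(N·c). The thin-lens limits are Dn = s·h/(h + (s−f)) and Df = s·h/(h − (s−f)), so DoF = Df − Dn = 2·s·(s−f)·h / (h² − (s−f)²).
That is a quadratic in h: DoF·h² − 2·s·(s−f)·h − DoF·(s−f)² = 0 ⇒ h = (s−f)·(s + √(s² + DoF²)) / DoF = 400 × (420 + √(420² + 171²)) / 171 = 400 × (420 + 453.477) / 171 ≈ 2043.2 mm.
Then N = f²/(c·h) = 20² / (0.014 × 2043.2) = 400 / 28.605 ≈ 14.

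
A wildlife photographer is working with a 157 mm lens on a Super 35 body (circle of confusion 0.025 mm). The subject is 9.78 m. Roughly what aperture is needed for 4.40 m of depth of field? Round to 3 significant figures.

f/22

Write h = H − f = f²/(N·c). The thin-lens limits are Dn = s·h/(h + (s−f)) and Df = s·h/(h − (s−f)), so DoF = Df − Dn = 2·s·(s−f)·h / (h² − (s−f)²).
That is a quadratic in h: DoF·h² − 2·s·(s−f)·h − DoF·(s−f)² = 0 ⇒ h = (s−f)·(s + √(s² + DoF²)) / DoF = 9623 × (9780 + √(9780² + 4400²)) / 4400 = 9623 × (9780 + 10724.2) / 4400 ≈ 44844 mm.
Then N = f²/(c·h) = 157² / (0.025 × 44844) = 24649 / 1121.1 ≈ 22.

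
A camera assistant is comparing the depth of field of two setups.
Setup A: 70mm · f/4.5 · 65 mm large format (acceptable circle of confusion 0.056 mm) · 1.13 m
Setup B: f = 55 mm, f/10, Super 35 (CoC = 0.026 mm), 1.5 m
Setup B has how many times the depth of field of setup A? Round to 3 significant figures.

3.06

Setup A: H = 70²/(4.5×0.056) + 70 ≈ 19514.4 mm; DoF = Df − Dn = 1195.15 − 1071.58 ≈ 123.57 mm.
Setup B: H = 55²/(10×0.026) + 55 ≈ 11689.6 mm; DoF = Df − Dn = 1712.72 − 1334.28 ≈ 378.44 mm.
Ratio = 378.44 / 123.57 ≈ 3.06.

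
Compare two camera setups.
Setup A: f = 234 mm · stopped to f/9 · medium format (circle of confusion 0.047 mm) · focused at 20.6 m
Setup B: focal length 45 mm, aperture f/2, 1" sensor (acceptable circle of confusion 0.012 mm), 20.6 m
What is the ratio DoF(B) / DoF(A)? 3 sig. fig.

1.61

Setup A: H = 234²/(9×0.047) + 234 ≈ 129680.8 mm; DoF = Df − Dn = 24446.1 − 17799.6 ≈ 6646.5 mm.
Setup B: H = 45²/(2×0.012) + 45 ≈ 84420.0 mm; DoF = Df − Dn = 27235 − 16565 ≈ 10670 mm.
Ratio = 10670 / 6646.5 ≈ 1.61.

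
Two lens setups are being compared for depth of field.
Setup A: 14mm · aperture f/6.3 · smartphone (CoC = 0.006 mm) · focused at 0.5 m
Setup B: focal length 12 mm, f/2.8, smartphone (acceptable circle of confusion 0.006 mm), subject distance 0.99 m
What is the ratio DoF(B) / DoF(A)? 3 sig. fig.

Setup A: H = 14²/(6.3×0.006) + 14 ≈ 5199.2 mm; DoF = Df − Dn = 551.711 − 457.152 ≈ 94.559 mm.
Setup B: H = 12²/(2.8×0.006) + 12 ≈ 8583.4 mm; DoF = Df − Dn = 1117.51 − 888.61 ≈ 228.90 mm.
Ratio = 228.90 / 94.559 ≈ 2.42.

2.42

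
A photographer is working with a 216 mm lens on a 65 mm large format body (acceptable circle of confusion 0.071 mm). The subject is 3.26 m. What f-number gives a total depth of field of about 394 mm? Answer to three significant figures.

f/13

Write h = H − f = f²/(N·c). The thin-lens limits are Dn = s·h/(h + (s−f)) and Df = s·h/(h − (s−f)), so DoF = Df − Dn = 2·s·(s−f)·h / (h² − (s−f)²).
That is a quadratic in h: DoF·h² − 2·s·(s−f)·h − DoF·(s−f)² = 0 ⇒ h = (s−f)·(s + √(s² + DoF²)) / DoF = 3044 × (3260 + √(3260² + 394²)) / 394 = 3044 × (3260 + 3283.72) / 394 ≈ 50556 mm.
Then N = f²/(c·h) = 216² / (0.071 × 50556) = 46656 / 3589.5 ≈ 13.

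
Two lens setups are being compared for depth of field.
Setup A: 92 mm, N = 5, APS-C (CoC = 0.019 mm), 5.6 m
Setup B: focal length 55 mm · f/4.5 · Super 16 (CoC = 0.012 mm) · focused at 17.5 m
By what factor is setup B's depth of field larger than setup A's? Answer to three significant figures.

17.4

Setup A: H = 92²/(5×0.019) + 92 ≈ 89186.7 mm; DoF = Df − Dn = 5969.02 − 5273.95 ≈ 695.07 mm.
Setup B: H = 55²/(4.5×0.012) + 55 ≈ 56073.5 mm; DoF = Df − Dn = 25414 − 13344 ≈ 12070 mm.
Ratio = 12070 / 695.07 ≈ 17.4.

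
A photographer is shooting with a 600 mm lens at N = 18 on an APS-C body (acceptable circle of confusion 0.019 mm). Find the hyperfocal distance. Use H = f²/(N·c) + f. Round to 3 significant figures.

Hyperfocal distance H = f²/(N·c) + f = 600²/(18 × 0.019) + 600 = 360000/0.342 + 600 ≈ 1053231.6 mm ≈ 1050 m.

1050 m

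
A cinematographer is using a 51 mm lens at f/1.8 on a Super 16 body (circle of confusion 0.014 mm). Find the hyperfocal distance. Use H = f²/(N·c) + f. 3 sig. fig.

103 m

Hyperfocal distance H = f²/(N·c) + f = 51²/(1.8 × 0.014) + 51 = 2601/0.0252 + 51 ≈ 103265.3 mm ≈ 103 m.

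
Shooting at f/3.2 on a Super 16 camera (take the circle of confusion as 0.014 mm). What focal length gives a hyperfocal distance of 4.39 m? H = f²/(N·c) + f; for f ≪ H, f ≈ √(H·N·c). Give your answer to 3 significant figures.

14.0 mm

From H = f²/(N·c) + f, with f ≪ H: f ≈ √(H·N·c) = √(4390 × 3.2 × 0.014) = √196.67 ≈ 14.02 mm.
The +f correction barely moves this — solving exactly, f² + N·c·f − N·c·H = 0 ⇒ f = (−N·c + √((N·c)² + 4·N·c·H))/2 = (−0.0448 + √786.69)/2 ≈ 14.002 mm, so f ≈ 14.0 mm.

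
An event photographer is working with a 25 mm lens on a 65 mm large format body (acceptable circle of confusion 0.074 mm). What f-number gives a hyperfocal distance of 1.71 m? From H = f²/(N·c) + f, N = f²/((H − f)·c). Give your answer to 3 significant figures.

f/5.01

Rearrange H = f²/(N·c) + f for N: N = f² / ((H − f)·c).
N = 25² / ((1710 − 25) × 0.074) = 625 / 124.7 ≈ 5.01.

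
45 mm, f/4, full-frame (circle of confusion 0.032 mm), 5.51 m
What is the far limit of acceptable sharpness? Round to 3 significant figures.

8.42 m

Hyperfocal distance H = f²/(N·c) + f = 45²/(4 × 0.032) + 45 = 2025/0.128 + 45 ≈ 15865.3 mm ≈ 15.87 m.
Far limit Df = s·(H − f)/(H − s) = 5510 × (15865.3 − 45) / (15865.3 − 5510) = 5510 × 15820.3 / 10355.3 ≈ 8417.9 mm ≈ 8.42 m.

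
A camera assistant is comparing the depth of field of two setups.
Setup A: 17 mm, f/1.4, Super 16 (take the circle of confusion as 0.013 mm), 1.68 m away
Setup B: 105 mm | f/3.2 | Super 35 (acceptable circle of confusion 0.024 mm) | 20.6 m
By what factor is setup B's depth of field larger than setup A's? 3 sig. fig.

Setup A: H = 17²/(1.4×0.013) + 17 ≈ 15896.1 mm; DoF = Df − Dn = 1876.53 − 1520.74 ≈ 355.79 mm.
Setup B: H = 105²/(3.2×0.024) + 105 ≈ 143659.7 mm; DoF = Df − Dn = 24030.8 − 18026.4 ≈ 6004.4 mm.
Ratio = 6004.4 / 355.79 ≈ 16.9.

16.9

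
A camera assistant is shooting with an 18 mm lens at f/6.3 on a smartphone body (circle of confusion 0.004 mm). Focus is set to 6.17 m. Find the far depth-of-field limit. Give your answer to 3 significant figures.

11.8 m

Hyperfocal distance H = f²/(N·c) + f = 18²/(6.3 × 0.004) + 18 = 324/0.0252 + 18 ≈ 12875.1 mm ≈ 12.88 m.
Far limit Df = s·(H − f)/(H − s) = 6170 × (12875.1 − 18) / (12875.1 − 6170) = 6170 × 12857.1 / 6705.1 ≈ 11831 mm ≈ 11.8 m.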